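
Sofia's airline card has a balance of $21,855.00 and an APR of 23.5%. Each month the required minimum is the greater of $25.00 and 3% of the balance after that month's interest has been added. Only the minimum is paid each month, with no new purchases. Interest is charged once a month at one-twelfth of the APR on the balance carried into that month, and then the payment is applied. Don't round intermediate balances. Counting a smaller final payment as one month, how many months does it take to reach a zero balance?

Monthly rate r = 23.5%/12 = 1.95833% = 0.0195833.
While 3% of the post-interest balance exceeds $25.00, each month B ← (B·(1+r))·(1 − 0.03), i.e. B shrinks by the factor (1+r)·0.97 = 0.989.
This holds for months 1–297. Entering month 298 the balance is $817.16; 3% of the post-interest balance is now below $25.00, so the flat $25.00 minimum applies from here.
From month 298 a fixed $25.00 at rate r clears $817.16 in 53 more payments. Total: 297 + 53 = 350 months.

350 months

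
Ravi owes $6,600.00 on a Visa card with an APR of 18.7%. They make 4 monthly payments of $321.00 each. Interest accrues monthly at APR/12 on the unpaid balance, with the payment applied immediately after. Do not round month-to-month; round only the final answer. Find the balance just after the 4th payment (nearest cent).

Monthly rate r = 18.7%/12 = 1.55833% = 0.0155833.
Each month: B ← B·(1+r) − $321.00.
Month 1: interest $102.85; balance after payment $6,381.85.
Month 2: interest $99.45; balance after payment $6,160.30.
Month 3: interest $96.00; balance after payment $5,935.30.
Month 4: interest $92.49; balance after payment $5,706.79.

$5,706.79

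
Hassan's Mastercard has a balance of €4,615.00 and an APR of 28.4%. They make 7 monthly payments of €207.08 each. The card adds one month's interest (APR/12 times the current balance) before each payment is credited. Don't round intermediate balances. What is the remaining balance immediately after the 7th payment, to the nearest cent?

Monthly rate r = 28.4%/12 = 2.36667% = 0.0236667.
Each month: B ← B·(1+r) − €207.08.
Month 1: interest €109.22; balance after payment €4,517.14.
Month 2: interest €106.91; balance after payment €4,416.97.
Month 3: interest €104.53; balance after payment €4,314.42.
Month 4: interest €102.11; balance after payment €4,209.45.
Month 5: interest €99.62; balance after payment €4,101.99.
Month 6: interest €97.08; balance after payment €3,991.99.
Month 7: interest €94.48; balance after payment €3,879.39.

€3,879.39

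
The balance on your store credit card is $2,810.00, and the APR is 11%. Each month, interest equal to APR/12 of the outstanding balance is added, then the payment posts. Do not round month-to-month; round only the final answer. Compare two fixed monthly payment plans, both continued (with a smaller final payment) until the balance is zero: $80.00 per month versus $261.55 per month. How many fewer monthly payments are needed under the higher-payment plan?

Monthly rate r = 11%/12 = 0.916667% = 0.00916667.
At $80.00/mo: n = ⌈−ln(1 − rB₀/P)/ln(1+r)⌉ = 43 payments (last $46.83); total interest = total paid − $2,810.00 = $596.83.
At $261.55/mo: 12 payments (last $94.95); total interest $162.00.
Payments saved = 43 − 12 = 31.

31 fewer payments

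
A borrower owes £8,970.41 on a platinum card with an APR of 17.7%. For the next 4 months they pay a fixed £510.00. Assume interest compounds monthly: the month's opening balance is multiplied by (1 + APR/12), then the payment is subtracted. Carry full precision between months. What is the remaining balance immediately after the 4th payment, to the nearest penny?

Monthly rate r = 17.7%/12 = 1.475% = 0.01475.
Each month: B ← B·(1+r) − £510.00.
Month 1: interest £132.31; balance after payment £8,592.72.
Month 2: interest £126.74; balance after payment £8,209.47.
Month 3: interest £121.09; balance after payment £7,820.56.
Month 4: interest £115.35; balance after payment £7,425.91.

£7,425.91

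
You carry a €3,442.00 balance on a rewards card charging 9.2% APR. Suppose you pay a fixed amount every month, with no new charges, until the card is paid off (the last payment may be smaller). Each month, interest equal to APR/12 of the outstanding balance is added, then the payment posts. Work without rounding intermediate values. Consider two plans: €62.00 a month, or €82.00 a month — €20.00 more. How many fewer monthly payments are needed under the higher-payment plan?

22 fewer payments

Monthly rate r = 9.2%/12 = 0.766667% = 0.00766667.
At €62.00/mo: n = ⌈−ln(1 − rB₀/P)/ln(1+r)⌉ = 73 payments (last €37.20); total interest = total paid − €3,442.00 = €1,059.20.
At €82.00/mo: 51 payments (last €69.41); total interest €727.41.
Payments saved = 73 − 51 = 22.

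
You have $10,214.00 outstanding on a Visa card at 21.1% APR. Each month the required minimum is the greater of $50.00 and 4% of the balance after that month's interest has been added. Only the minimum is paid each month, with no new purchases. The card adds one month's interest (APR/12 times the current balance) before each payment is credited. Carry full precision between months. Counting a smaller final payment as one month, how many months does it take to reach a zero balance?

Monthly rate r = 21.1%/12 = 1.75833% = 0.0175833.
While 4% of the post-interest balance exceeds $50.00, each month B ← (B·(1+r))·(1 − 0.04), i.e. B shrinks by the factor (1+r)·0.96 = 0.97688.
This holds for months 1–91. Entering month 92 the balance is $1,215.48; 4% of the post-interest balance is now below $50.00, so the flat $50.00 minimum applies from here.
From month 92 a fixed $50.00 at rate r clears $1,215.48 in 32 more payments. Total: 91 + 32 = 123 months.

123 months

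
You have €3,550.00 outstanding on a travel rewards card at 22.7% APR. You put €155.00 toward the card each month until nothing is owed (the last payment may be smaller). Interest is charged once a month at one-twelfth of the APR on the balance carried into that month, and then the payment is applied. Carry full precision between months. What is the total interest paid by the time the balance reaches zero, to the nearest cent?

Monthly rate r = 22.7%/12 = 1.89167% = 0.0189167.
Payoff takes n = ⌈−ln(1 − rB₀/P)/ln(1+r)⌉ = ⌈30.301⌉ = 31 payments; the last is €46.98.
Total paid = 30·€155.00 + €46.98 = €4,696.98.
Total interest = total paid − principal = €4,696.98 − €3,550.00 = €1,146.98.

€1,146.98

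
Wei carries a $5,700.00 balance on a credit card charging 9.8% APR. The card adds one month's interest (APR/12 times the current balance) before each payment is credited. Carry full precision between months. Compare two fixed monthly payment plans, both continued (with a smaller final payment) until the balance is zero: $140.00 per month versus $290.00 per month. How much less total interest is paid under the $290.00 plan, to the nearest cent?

Monthly rate r = 9.8%/12 = 0.816667% = 0.00816667.
At $140.00/mo: n = ⌈−ln(1 − rB₀/P)/ln(1+r)⌉ = 50 payments (last $97.79); total interest = total paid − $5,700.00 = $1,257.79.
At $290.00/mo: 22 payments (last $148.83); total interest $538.83.
Interest saved = $1,257.79 − $538.83 = $718.96.

$718.96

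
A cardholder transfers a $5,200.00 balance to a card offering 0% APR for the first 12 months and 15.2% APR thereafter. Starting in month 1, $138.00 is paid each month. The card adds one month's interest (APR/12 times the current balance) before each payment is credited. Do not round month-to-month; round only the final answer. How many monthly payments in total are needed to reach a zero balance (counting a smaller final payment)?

Promo months 1–12 at r₀ = 0%/12 = 0; months 13+ at r₁ = 15.2%/12 = 0.0126667.
After month 12 (no interest yet): B = $5,200.00 − 12·$138.00 = $3,544.00.
Then at r₁ with $138.00/mo: n₂ = −ln(1 − r₁·B/P)/ln(1+r₁) ≈ 31.26 → 32 more payments.

44 months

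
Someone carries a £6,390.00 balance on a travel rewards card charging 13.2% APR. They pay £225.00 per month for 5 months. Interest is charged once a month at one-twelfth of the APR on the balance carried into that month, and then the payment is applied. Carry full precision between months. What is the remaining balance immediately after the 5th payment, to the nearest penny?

Monthly rate r = 13.2%/12 = 1.1% = 0.011.
Each month: B ← B·(1+r) − £225.00.
Month 1: interest £70.29; balance after payment £6,235.29.
Month 2: interest £68.59; balance after payment £6,078.88.
Month 3: interest £66.87; balance after payment £5,920.75.
Month 4: interest £65.13; balance after payment £5,760.87.
Month 5: interest £63.37; balance after payment £5,599.24.

£5,599.24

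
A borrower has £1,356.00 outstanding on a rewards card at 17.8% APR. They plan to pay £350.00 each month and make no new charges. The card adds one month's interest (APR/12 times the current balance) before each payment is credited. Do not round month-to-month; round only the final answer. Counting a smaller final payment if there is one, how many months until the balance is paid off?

5 months

Monthly rate r = 17.8%/12 = 1.48333% = 0.0148333.
Recurrence: B ← B·(1+r) − £350.00.
Month 1: interest £20.11; balance after payment £1,026.11.
Month 2: interest £15.22; balance after payment £691.33.
Month 3: interest £10.25; balance after payment £351.59.
Month 4: interest £5.22; balance after payment £6.80.
Month 5: interest £0.10; balance after payment £0.00.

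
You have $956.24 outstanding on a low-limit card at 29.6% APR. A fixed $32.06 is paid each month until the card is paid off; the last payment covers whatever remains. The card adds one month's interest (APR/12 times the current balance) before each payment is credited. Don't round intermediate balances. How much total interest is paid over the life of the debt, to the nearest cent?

Monthly rate r = 29.6%/12 = 2.46667% = 0.0246667.
Payoff takes n = ⌈−ln(1 − rB₀/P)/ln(1+r)⌉ = ⌈54.612⌉ = 55 payments; the last is $19.72.
Total paid = 54·$32.06 + $19.72 = $1,750.96.
Total interest = total paid − principal = $1,750.96 − $956.24 = $794.72.

$794.72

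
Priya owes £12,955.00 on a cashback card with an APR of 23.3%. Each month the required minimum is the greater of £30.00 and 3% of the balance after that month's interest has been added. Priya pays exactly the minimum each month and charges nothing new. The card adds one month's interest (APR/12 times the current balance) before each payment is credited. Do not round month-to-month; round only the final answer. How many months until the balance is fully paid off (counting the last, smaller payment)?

Monthly rate r = 23.3%/12 = 1.94167% = 0.0194167.
While 3% of the post-interest balance exceeds £30.00, each month B ← (B·(1+r))·(1 − 0.03), i.e. B shrinks by the factor (1+r)·0.97 = 0.98883.
This holds for months 1–230. Entering month 231 the balance is £979.12; 3% of the post-interest balance is now below £30.00, so the flat £30.00 minimum applies from here.
From month 231 a fixed £30.00 at rate r clears £979.12 in 53 more payments. Total: 230 + 53 = 283 months.

283 months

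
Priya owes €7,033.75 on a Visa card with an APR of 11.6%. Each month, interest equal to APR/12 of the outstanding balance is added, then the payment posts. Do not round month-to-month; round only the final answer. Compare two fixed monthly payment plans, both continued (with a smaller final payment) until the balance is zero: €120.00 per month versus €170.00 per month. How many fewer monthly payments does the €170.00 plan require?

Monthly rate r = 11.6%/12 = 0.966667% = 0.00966667.
At €120.00/mo: n = ⌈−ln(1 − rB₀/P)/ln(1+r)⌉ = 87 payments (last €109.45); total interest = total paid − €7,033.75 = €3,395.70.
At €170.00/mo: 54 payments (last €15.68); total interest €1,991.93.
Payments saved = 87 − 54 = 33.

33 fewer payments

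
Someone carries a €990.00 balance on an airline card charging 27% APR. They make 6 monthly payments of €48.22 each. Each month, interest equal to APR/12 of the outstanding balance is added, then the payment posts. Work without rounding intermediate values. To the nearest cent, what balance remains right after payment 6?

Monthly rate r = 27%/12 = 2.25% = 0.0225.
Each month: B ← B·(1+r) − €48.22.
Month 1: interest €22.27; balance after payment €964.05.
Month 2: interest €21.69; balance after payment €937.53.
Month 3: interest €21.09; balance after payment €910.40.
Month 4: interest €20.48; balance after payment €882.66.
Month 5: interest €19.86; balance after payment €854.30.
Month 6: interest €19.22; balance after payment €825.31.

€825.31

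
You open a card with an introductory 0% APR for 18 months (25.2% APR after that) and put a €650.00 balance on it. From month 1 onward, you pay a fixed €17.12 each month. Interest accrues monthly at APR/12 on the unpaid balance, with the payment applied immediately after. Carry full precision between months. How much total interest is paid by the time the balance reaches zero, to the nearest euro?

Promo months 1–18 at r₀ = 0%/12 = 0; months 19+ at r₁ = 25.2%/12 = 0.021.
After month 18 (no interest yet): B = €650.00 − 18·€17.12 = €341.84.
Then at r₁ with €17.12/mo: n₂ = −ln(1 − r₁·B/P)/ln(1+r₁) ≈ 26.15 → 27 more payments.
Total paid = 44·€17.12 + €2.66 = €755.94; interest = €755.94 − €650.00 = €105.94.

€106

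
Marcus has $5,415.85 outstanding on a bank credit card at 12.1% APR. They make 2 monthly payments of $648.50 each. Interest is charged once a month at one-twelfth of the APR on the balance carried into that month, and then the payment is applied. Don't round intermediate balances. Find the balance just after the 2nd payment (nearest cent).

Monthly rate r = 12.1%/12 = 1.00833% = 0.0100833.
Each month: B ← B·(1+r) − $648.50.
Month 1: interest $54.61; balance after payment $4,821.96.
Month 2: interest $48.62; balance after payment $4,222.08.

$4,222.08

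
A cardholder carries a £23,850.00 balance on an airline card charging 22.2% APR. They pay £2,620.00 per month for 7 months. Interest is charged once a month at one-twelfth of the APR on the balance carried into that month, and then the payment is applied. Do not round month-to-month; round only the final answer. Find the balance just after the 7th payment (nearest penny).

Monthly rate r = 22.2%/12 = 1.85% = 0.0185.
Each month: B ← B·(1+r) − £2,620.00.
Month 1: interest £441.22; balance after payment £21,671.22.
Month 2: interest £400.92; balance after payment £19,452.14.
Month 3: interest £359.86; balance after payment £17,192.01.
Month 4: interest £318.05; balance after payment £14,890.06.
Month 5: interest £275.47; balance after payment £12,545.53.
Month 6: interest £232.09; balance after payment £10,157.62.
Month 7: interest £187.92; balance after payment £7,725.53.

£7,725.53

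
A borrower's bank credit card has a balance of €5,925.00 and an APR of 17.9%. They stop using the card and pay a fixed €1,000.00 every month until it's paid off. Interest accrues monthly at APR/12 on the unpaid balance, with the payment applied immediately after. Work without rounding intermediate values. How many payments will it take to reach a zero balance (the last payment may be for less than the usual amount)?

Monthly rate r = 17.9%/12 = 1.49167% = 0.0149167.
Recurrence: B ← B·(1+r) − €1,000.00.
Month 1: interest €88.38; balance after payment €5,013.38.
Month 2: interest €74.78; balance after payment €4,088.16.
Closed form: n = −ln(1 − rB₀/P)/ln(1+r) = −ln(0.91162)/ln(1.01492) ≈ 6.250, so the balance reaches zero during payment 7.

7 months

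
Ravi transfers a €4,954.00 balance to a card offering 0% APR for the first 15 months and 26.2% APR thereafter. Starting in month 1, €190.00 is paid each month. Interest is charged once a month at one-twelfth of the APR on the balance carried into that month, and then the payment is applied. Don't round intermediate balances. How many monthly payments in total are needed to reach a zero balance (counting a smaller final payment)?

28 months

Promo months 1–15 at r₀ = 0%/12 = 0; months 16+ at r₁ = 26.2%/12 = 0.0218333.
After month 15 (no interest yet): B = €4,954.00 − 15·€190.00 = €2,104.00.
Then at r₁ with €190.00/mo: n₂ = −ln(1 − r₁·B/P)/ln(1+r₁) ≈ 12.81 → 13 more payments.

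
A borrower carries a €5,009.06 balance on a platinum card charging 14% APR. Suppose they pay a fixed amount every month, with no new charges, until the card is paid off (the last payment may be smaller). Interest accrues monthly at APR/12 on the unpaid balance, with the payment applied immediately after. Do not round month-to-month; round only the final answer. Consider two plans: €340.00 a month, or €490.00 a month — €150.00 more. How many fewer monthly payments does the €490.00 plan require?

6 fewer payments

Monthly rate r = 14%/12 = 1.16667% = 0.0116667.
At €340.00/mo: n = ⌈−ln(1 − rB₀/P)/ln(1+r)⌉ = 17 payments (last €88.62); total interest = total paid − €5,009.06 = €519.56.
At €490.00/mo: 11 payments (last €465.05); total interest €355.99.
Payments saved = 17 − 11 = 6.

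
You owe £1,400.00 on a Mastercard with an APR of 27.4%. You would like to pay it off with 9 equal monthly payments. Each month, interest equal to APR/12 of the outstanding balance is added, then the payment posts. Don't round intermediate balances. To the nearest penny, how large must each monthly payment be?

£173.85

Monthly rate r = 27.4%/12 = 2.28333% = 0.0228333.
Level-payment amortization: P = B₀·r / (1 − (1+r)^(−n)) = 1400.00·0.0228333 / (1 − 1.02283^(−9)).
Denominator 1 − (1+r)^(−9) = 0.18387601.
P = 31.9667 / 0.18387601 ≈ 173.85.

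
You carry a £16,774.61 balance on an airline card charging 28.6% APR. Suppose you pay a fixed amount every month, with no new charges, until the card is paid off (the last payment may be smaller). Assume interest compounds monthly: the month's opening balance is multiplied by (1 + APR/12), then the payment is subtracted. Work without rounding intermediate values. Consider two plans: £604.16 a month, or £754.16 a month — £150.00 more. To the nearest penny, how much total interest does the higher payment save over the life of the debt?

Monthly rate r = 28.6%/12 = 2.38333% = 0.0238333.
At £604.16/mo: n = ⌈−ln(1 − rB₀/P)/ln(1+r)⌉ = 47 payments (last £11.89); total interest = total paid − £16,774.61 = £11,028.64.
At £754.16/mo: 33 payments (last £50.39); total interest £7,408.90.
Interest saved = £11,028.64 − £7,408.90 = £3,619.74.

£3,619.74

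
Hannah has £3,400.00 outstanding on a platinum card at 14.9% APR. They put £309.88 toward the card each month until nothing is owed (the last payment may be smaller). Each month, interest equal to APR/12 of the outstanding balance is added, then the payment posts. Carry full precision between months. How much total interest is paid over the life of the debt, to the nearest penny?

Monthly rate r = 14.9%/12 = 1.24167% = 0.0124167.
Payoff takes n = ⌈−ln(1 − rB₀/P)/ln(1+r)⌉ = ⌈11.868⌉ = 12 payments; the last is £269.23.
Total paid = 11·£309.88 + £269.23 = £3,677.91.
Total interest = total paid − principal = £3,677.91 − £3,400.00 = £277.91.

£277.91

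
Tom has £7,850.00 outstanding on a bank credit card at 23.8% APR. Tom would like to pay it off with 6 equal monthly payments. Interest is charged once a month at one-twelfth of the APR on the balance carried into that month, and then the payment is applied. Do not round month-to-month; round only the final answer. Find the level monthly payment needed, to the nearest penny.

£1,400.64

Monthly rate r = 23.8%/12 = 1.98333% = 0.0198333.
Level-payment amortization: P = B₀·r / (1 − (1+r)^(−n)) = 7850.00·0.0198333 / (1 − 1.01983^(−6)).
Denominator 1 − (1+r)^(−6) = 0.11115756.
P = 155.692 / 0.11115756 ≈ 1400.64.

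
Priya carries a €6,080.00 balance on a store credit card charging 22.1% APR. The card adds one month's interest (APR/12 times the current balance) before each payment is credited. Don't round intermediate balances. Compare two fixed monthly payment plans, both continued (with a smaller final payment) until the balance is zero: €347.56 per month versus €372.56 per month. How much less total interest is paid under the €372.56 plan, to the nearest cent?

Monthly rate r = 22.1%/12 = 1.84167% = 0.0184167.
At €347.56/mo: n = ⌈−ln(1 − rB₀/P)/ln(1+r)⌉ = 22 payments (last €107.84); total interest = total paid − €6,080.00 = €1,326.60.
At €372.56/mo: 20 payments (last €219.86); total interest €1,218.50.
Interest saved = €1,326.60 − €1,218.50 = €108.10.

€108.10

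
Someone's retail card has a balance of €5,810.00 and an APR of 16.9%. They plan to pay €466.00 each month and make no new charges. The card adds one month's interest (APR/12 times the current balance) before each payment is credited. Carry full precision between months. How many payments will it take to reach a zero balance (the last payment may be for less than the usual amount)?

Monthly rate r = 16.9%/12 = 1.40833% = 0.0140833.
Recurrence: B ← B·(1+r) − €466.00.
Month 1: interest €81.82; balance after payment €5,425.82.
Month 2: interest €76.41; balance after payment €5,036.24.
Closed form: n = −ln(1 − rB₀/P)/ln(1+r) = −ln(0.82441)/ln(1.01408) ≈ 13.807, so the balance reaches zero during payment 14.

14 months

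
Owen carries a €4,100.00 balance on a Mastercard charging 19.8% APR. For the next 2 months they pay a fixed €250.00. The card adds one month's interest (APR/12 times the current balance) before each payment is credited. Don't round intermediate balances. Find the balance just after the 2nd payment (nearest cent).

Monthly rate r = 19.8%/12 = 1.65% = 0.0165.
Each month: B ← B·(1+r) − €250.00.
Month 1: interest €67.65; balance after payment €3,917.65.
Month 2: interest €64.64; balance after payment €3,732.29.

€3,732.29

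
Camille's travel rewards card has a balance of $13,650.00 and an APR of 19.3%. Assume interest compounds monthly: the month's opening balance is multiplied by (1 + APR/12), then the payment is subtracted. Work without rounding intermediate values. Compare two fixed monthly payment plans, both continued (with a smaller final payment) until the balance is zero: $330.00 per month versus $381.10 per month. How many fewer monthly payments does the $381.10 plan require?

Monthly rate r = 19.3%/12 = 1.60833% = 0.0160833.
At $330.00/mo: n = ⌈−ln(1 − rB₀/P)/ln(1+r)⌉ = 69 payments (last $196.12); total interest = total paid − $13,650.00 = $8,986.12.
At $381.10/mo: 54 payments (last $299.92); total interest $6,848.22.
Payments saved = 69 − 54 = 15.

15 fewer payments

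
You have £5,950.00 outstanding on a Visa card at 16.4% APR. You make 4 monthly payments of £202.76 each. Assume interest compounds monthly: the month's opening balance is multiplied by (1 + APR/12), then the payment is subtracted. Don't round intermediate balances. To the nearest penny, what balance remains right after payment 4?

Monthly rate r = 16.4%/12 = 1.36667% = 0.0136667.
Each month: B ← B·(1+r) − £202.76.
Month 1: interest £81.32; balance after payment £5,828.56.
Month 2: interest £79.66; balance after payment £5,705.45.
Month 3: interest £77.97; balance after payment £5,580.67.
Month 4: interest £76.27; balance after payment £5,454.18.

£5,454.18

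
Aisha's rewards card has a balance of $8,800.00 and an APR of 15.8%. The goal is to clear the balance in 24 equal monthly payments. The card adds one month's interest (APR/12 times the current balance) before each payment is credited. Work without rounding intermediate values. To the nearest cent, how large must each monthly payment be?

Monthly rate r = 15.8%/12 = 1.31667% = 0.0131667.
Level-payment amortization: P = B₀·r / (1 − (1+r)^(−n)) = 8800.00·0.0131667 / (1 − 1.01317^(−24)).
Denominator 1 − (1+r)^(−24) = 0.269435495.
P = 115.867 / 0.269435495 ≈ 430.03.

$430.03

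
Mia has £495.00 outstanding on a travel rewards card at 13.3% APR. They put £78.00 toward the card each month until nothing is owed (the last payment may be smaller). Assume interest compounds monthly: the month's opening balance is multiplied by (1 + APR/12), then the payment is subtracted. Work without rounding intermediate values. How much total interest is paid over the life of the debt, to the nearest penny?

£21.21

Monthly rate r = 13.3%/12 = 1.10833% = 0.0110833.
Payoff takes n = ⌈−ln(1 − rB₀/P)/ln(1+r)⌉ = ⌈6.617⌉ = 7 payments; the last is £48.21.
Total paid = 6·£78.00 + £48.21 = £516.21.
Total interest = total paid − principal = £516.21 − £495.00 = £21.21.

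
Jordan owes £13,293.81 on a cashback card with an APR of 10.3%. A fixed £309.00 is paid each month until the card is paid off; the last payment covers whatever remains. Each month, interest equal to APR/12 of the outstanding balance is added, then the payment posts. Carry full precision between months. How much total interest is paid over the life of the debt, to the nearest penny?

Monthly rate r = 10.3%/12 = 0.858333% = 0.00858333.
Payoff takes n = ⌈−ln(1 − rB₀/P)/ln(1+r)⌉ = ⌈53.925⌉ = 54 payments; the last is £285.93.
Total paid = 53·£309.00 + £285.93 = £16,662.93.
Total interest = total paid − principal = £16,662.93 − £13,293.81 = £3,369.12.

£3,369.12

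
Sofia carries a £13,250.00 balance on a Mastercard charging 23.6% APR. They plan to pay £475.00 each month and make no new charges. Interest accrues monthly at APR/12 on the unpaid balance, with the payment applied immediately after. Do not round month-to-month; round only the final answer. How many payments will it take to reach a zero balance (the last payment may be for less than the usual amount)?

Monthly rate r = 23.6%/12 = 1.96667% = 0.0196667.
Recurrence: B ← B·(1+r) − £475.00.
Month 1: interest £260.58; balance after payment £13,035.58.
Month 2: interest £256.37; balance after payment £12,816.95.
Closed form: n = −ln(1 − rB₀/P)/ln(1+r) = −ln(0.4514)/ln(1.01967) ≈ 40.840, so the balance reaches zero during payment 41.

41 months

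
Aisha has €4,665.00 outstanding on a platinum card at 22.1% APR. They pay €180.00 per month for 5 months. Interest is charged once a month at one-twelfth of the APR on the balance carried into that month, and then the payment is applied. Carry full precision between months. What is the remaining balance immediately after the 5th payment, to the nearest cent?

€4,176.92

Monthly rate r = 22.1%/12 = 1.84167% = 0.0184167.
Each month: B ← B·(1+r) − €180.00.
Month 1: interest €85.91; balance after payment €4,570.91.
Month 2: interest €84.18; balance after payment €4,475.09.
Month 3: interest €82.42; balance after payment €4,377.51.
Month 4: interest €80.62; balance after payment €4,278.13.
Month 5: interest €78.79; balance after payment €4,176.92.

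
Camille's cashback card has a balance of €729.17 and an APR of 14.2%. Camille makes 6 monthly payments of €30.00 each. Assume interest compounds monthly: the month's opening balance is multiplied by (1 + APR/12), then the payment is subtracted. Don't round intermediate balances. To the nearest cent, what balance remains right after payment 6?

€597.09

Monthly rate r = 14.2%/12 = 1.18333% = 0.0118333.
Each month: B ← B·(1+r) − €30.00.
Month 1: interest €8.63; balance after payment €707.80.
Month 2: interest €8.38; balance after payment €686.17.
Month 3: interest €8.12; balance after payment €664.29.
Month 4: interest €7.86; balance after payment €642.15.
Month 5: interest €7.60; balance after payment €619.75.
Month 6: interest €7.33; balance after payment €597.09.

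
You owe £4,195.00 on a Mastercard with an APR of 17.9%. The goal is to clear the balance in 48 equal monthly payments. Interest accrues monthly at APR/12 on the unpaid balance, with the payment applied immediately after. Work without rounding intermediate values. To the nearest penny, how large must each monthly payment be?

£123.01

Monthly rate r = 17.9%/12 = 1.49167% = 0.0149167.
Level-payment amortization: P = B₀·r / (1 − (1+r)^(−n)) = 4195.00·0.0149167 / (1 − 1.01492^(−48)).
Denominator 1 − (1+r)^(−48) = 0.508705901.
P = 62.5754 / 0.508705901 ≈ 123.01.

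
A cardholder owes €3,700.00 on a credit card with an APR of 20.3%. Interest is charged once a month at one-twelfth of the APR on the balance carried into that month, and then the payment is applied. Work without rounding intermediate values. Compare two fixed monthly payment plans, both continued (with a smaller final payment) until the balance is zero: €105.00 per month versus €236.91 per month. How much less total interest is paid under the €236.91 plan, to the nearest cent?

Monthly rate r = 20.3%/12 = 1.69167% = 0.0169167.
At €105.00/mo: n = ⌈−ln(1 − rB₀/P)/ln(1+r)⌉ = 55 payments (last €4.77); total interest = total paid − €3,700.00 = €1,974.77.
At €236.91/mo: 19 payments (last €68.82); total interest €633.20.
Interest saved = €1,974.77 − €633.20 = €1,341.57.

€1,341.57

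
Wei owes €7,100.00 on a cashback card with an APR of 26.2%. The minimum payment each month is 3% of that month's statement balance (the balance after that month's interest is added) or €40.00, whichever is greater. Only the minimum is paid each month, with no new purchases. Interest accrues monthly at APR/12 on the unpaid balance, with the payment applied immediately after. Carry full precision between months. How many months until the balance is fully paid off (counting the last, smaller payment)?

249 months

Monthly rate r = 26.2%/12 = 2.18333% = 0.0218333.
While 3% of the post-interest balance exceeds €40.00, each month B ← (B·(1+r))·(1 − 0.03), i.e. B shrinks by the factor (1+r)·0.97 = 0.99118.
This holds for months 1–192. Entering month 193 the balance is €1,295.40; 3% of the post-interest balance is now below €40.00, so the flat €40.00 minimum applies from here.
From month 193 a fixed €40.00 at rate r clears €1,295.40 in 57 more payments. Total: 192 + 57 = 249 months.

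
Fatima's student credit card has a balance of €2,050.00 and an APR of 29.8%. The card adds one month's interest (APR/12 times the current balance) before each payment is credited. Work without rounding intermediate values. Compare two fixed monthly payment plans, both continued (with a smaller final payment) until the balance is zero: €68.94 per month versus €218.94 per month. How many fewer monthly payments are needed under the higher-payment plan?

Monthly rate r = 29.8%/12 = 2.48333% = 0.0248333.
At €68.94/mo: n = ⌈−ln(1 − rB₀/P)/ln(1+r)⌉ = 55 payments (last €46.52); total interest = total paid − €2,050.00 = €1,719.28.
At €218.94/mo: 11 payments (last €173.11); total interest €312.51.
Payments saved = 55 − 11 = 44.

44 fewer payments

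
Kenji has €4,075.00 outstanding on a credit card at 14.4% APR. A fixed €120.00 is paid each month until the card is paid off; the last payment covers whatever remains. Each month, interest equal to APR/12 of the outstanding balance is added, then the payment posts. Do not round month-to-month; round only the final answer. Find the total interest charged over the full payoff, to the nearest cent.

Monthly rate r = 14.4%/12 = 1.2% = 0.012.
Payoff takes n = ⌈−ln(1 − rB₀/P)/ln(1+r)⌉ = ⌈43.878⌉ = 44 payments; the last is €105.46.
Total paid = 43·€120.00 + €105.46 = €5,265.46.
Total interest = total paid − principal = €5,265.46 − €4,075.00 = €1,190.46.

€1,190.46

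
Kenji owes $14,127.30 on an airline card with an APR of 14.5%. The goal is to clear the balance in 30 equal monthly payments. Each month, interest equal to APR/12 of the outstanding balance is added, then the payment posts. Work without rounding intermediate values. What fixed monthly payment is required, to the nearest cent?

$564.22

Monthly rate r = 14.5%/12 = 1.20833% = 0.0120833.
Level-payment amortization: P = B₀·r / (1 − (1+r)^(−n)) = 14127.30·0.0120833 / (1 − 1.01208^(−30)).
Denominator 1 − (1+r)^(−30) = 0.302552042.
P = 170.705 / 0.302552042 ≈ 564.22.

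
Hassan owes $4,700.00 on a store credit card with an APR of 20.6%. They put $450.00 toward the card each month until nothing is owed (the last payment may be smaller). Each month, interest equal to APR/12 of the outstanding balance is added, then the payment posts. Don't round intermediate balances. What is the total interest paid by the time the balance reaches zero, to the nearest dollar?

Monthly rate r = 20.6%/12 = 1.71667% = 0.0171667.
Payoff takes n = ⌈−ln(1 − rB₀/P)/ln(1+r)⌉ = ⌈11.609⌉ = 12 payments; the last is $274.87.
Total paid = 11·$450.00 + $274.87 = $5,224.87.
Total interest = total paid − principal = $5,224.87 − $4,700.00 = $524.87.

$525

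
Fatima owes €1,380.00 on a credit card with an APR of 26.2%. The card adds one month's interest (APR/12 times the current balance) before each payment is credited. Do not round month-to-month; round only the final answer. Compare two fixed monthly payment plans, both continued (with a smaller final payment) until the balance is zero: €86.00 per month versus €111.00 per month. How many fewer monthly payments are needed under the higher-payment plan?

5 fewer payments

Monthly rate r = 26.2%/12 = 2.18333% = 0.0218333.
At €86.00/mo: n = ⌈−ln(1 − rB₀/P)/ln(1+r)⌉ = 20 payments (last €83.45); total interest = total paid − €1,380.00 = €337.45.
At €111.00/mo: 15 payments (last €73.81); total interest €247.81.
Payments saved = 20 − 15 = 5.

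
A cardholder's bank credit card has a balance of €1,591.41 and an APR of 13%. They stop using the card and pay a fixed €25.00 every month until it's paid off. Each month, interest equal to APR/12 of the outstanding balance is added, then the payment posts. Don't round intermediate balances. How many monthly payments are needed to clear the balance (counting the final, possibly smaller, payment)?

Monthly rate r = 13%/12 = 1.08333% = 0.0108333.
Recurrence: B ← B·(1+r) − €25.00.
Month 1: interest €17.24; balance after payment €1,583.65.
Month 2: interest €17.16; balance after payment €1,575.81.
Closed form: n = −ln(1 − rB₀/P)/ln(1+r) = −ln(0.31039)/ln(1.01083) ≈ 108.577, so the balance reaches zero during payment 109.

109 payments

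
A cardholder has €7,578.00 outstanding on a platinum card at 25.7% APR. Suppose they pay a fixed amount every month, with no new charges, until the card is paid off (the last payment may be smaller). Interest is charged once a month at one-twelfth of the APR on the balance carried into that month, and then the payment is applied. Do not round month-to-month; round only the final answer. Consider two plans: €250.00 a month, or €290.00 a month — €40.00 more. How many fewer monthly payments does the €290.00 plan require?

Monthly rate r = 25.7%/12 = 2.14167% = 0.0214167.
At €250.00/mo: n = ⌈−ln(1 − rB₀/P)/ln(1+r)⌉ = 50 payments (last €108.61); total interest = total paid − €7,578.00 = €4,780.61.
At €290.00/mo: 39 payments (last €204.84); total interest €3,646.84.
Payments saved = 50 − 39 = 11.

11 fewer payments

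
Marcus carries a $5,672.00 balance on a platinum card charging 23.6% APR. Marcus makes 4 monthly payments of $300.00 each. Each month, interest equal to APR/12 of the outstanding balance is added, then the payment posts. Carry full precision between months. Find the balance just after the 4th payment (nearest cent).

Monthly rate r = 23.6%/12 = 1.96667% = 0.0196667.
Each month: B ← B·(1+r) − $300.00.
Month 1: interest $111.55; balance after payment $5,483.55.
Month 2: interest $107.84; balance after payment $5,291.39.
Month 3: interest $104.06; balance after payment $5,095.46.
Month 4: interest $100.21; balance after payment $4,895.67.

$4,895.67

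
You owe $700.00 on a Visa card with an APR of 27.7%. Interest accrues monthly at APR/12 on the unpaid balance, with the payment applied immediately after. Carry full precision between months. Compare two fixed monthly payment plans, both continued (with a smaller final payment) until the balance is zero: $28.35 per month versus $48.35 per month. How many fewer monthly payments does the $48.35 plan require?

Monthly rate r = 27.7%/12 = 2.30833% = 0.0230833.
At $28.35/mo: n = ⌈−ln(1 − rB₀/P)/ln(1+r)⌉ = 37 payments (last $27.74); total interest = total paid − $700.00 = $348.34.
At $48.35/mo: 18 payments (last $39.92); total interest $161.87.
Payments saved = 37 − 18 = 19.

19 fewer payments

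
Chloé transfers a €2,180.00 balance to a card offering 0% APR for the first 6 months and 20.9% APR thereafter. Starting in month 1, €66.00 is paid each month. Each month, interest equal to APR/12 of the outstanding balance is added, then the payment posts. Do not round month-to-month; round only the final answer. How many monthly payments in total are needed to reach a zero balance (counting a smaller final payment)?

43 payments

Promo months 1–6 at r₀ = 0%/12 = 0; months 7+ at r₁ = 20.9%/12 = 0.0174167.
After month 6 (no interest yet): B = €2,180.00 − 6·€66.00 = €1,784.00.
Then at r₁ with €66.00/mo: n₂ = −ln(1 − r₁·B/P)/ln(1+r₁) ≈ 36.85 → 37 more payments.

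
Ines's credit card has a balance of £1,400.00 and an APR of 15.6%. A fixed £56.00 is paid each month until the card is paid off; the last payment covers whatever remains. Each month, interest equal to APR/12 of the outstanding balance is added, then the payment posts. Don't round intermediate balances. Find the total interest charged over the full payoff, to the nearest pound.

£304

Monthly rate r = 15.6%/12 = 1.3% = 0.013.
Payoff takes n = ⌈−ln(1 − rB₀/P)/ln(1+r)⌉ = ⌈30.430⌉ = 31 payments; the last is £24.18.
Total paid = 30·£56.00 + £24.18 = £1,704.18.
Total interest = total paid − principal = £1,704.18 − £1,400.00 = £304.18.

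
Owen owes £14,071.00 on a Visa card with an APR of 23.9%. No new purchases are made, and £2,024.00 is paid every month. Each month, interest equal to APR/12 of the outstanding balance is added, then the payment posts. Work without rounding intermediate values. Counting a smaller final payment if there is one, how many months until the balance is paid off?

Monthly rate r = 23.9%/12 = 1.99167% = 0.0199167.
Recurrence: B ← B·(1+r) − £2,024.00.
Month 1: interest £280.25; balance after payment £12,327.25.
Month 2: interest £245.52; balance after payment £10,548.77.
Closed form: n = −ln(1 − rB₀/P)/ln(1+r) = −ln(0.86154)/ln(1.01992) ≈ 7.557, so the balance reaches zero during payment 8.

8 months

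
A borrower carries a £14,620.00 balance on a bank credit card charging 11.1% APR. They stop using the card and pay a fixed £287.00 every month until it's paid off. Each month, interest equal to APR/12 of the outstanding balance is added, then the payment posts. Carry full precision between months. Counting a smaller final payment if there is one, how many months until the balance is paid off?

Monthly rate r = 11.1%/12 = 0.925% = 0.00925.
Recurrence: B ← B·(1+r) − £287.00.
Month 1: interest £135.23; balance after payment £14,468.24.
Month 2: interest £133.83; balance after payment £14,315.07.
Closed form: n = −ln(1 − rB₀/P)/ln(1+r) = −ln(0.5288)/ln(1.00925) ≈ 69.199, so the balance reaches zero during payment 70.

70 payments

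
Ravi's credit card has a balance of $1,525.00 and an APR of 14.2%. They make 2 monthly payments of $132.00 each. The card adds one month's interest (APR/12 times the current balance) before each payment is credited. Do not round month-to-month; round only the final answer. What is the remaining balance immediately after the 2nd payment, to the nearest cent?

Monthly rate r = 14.2%/12 = 1.18333% = 0.0118333.
Each month: B ← B·(1+r) − $132.00.
Month 1: interest $18.05; balance after payment $1,411.05.
Month 2: interest $16.70; balance after payment $1,295.74.

$1,295.74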